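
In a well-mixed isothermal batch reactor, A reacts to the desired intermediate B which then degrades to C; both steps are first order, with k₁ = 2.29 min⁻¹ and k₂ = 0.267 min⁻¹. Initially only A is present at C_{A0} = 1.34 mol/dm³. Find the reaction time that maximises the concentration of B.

Setting dC_B/dt = 0 gives t_opt = ln(k₂/k₁)/(k₂−k₁).
= ln(0.267/2.29)/(0.267−2.29) = ln(0.1166)/-2.023 = -2.149/-2.023 = 1.06 min.

1.06 min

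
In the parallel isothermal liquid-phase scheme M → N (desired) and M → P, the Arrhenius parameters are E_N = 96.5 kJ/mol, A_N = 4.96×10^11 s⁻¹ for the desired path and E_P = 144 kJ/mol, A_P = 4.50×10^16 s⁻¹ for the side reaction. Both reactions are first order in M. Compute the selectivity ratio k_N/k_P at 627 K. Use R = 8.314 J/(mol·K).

With equal orders, S_{N/P} = k_N/k_P = (A_N/A_P)·exp[(E_P−E_N)/(RT)].
(E_P−E_N)/(RT) = (144−96.5)×10³/(8.314×627) = 47500/5213 = 9.112.
k_N/k_P = (4.96×10^11/4.50×10^16)·exp(9.112) = 1.102×10^-5 × 9064 = 0.0999.

0.0999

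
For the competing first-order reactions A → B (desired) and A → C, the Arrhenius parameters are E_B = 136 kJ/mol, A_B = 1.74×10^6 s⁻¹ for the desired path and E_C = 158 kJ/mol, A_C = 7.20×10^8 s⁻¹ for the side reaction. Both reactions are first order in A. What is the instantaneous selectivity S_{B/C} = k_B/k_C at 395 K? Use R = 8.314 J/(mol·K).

k_B/k_C = (A_B/A_C)·exp[−(E_B−E_C)/(RT)] = (A_B/A_C)·exp[(E_C−E_B)/(RT)].
(E_C−E_B)/(RT) = (158−136)×10³/(8.314×395) = 22000/3284 = 6.699.
k_B/k_C = (1.74×10^6/7.20×10^8)·exp(6.699) = 0.002417 × 811.7 = 1.96.
Since E_B < E_C, lowering the temperature improves selectivity toward B.

1.96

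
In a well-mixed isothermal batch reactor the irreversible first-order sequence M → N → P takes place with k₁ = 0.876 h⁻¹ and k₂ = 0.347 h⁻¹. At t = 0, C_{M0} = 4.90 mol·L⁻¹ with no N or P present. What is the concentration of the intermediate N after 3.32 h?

For first-order series with pure M initially, C_N(t) = k₁C_{M0}/(k₂−k₁)·(e^(−k₁t) − e^(−k₂t)).
e^(−k₁t) = e^(−0.876×3.32) = e^(−2.908) = 0.05457; e^(−k₂t) = e^(−1.152) = 0.3160.
C_N = 0.876×4.90/(0.347−0.876) × (0.05457−0.3160) = (-8.114)×(-0.2614) = 2.121 mol·L⁻¹.

2.12 mol·L⁻¹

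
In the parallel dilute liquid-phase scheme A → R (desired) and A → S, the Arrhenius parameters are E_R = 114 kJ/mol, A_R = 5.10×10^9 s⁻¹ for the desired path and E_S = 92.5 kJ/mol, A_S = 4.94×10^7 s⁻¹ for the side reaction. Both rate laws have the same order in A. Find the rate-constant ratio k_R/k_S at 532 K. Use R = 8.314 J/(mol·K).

0.799

Since both paths have the same order in A, the concentration cancels and S_{R/S} = k_R/k_S = (A_R/A_S)·exp[(E_S−E_R)/(RT)].
(E_S−E_R)/(RT) = (92.5−114)×10³/(8.314×532) = -21500/4423 = -4.861.
k_R/k_S = (5.10×10^9/4.94×10^7)·exp(-4.861) = 103.2 × 0.007744 = 0.799.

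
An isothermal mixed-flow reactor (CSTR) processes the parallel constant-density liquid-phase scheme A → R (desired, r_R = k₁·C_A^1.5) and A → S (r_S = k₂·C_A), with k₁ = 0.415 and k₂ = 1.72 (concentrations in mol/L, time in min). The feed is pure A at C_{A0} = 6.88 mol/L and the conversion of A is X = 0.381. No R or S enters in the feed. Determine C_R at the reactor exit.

Exit C_A = C_{A0}(1−X) = 6.88×0.619 = 4.259 mol/L.
Rates in a CSTR are evaluated at the outlet concentration: r_R = 0.415×4.259^1.5 = 3.647, r_S = 1.72×4.259 = 7.325.
Fraction of consumed A going to R: r_R/(r_R+r_S) = 0.3324.
C_R = 0.3324·C_{A0}·X = 0.3324×6.88×0.381 = 0.871 mol/L.

0.871 mol/L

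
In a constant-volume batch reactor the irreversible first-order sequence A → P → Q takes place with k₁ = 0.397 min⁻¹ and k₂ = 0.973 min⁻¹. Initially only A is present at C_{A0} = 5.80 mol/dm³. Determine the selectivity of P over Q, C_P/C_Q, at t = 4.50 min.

The intermediate concentration in a first-order A→B→C sequence is C_P = k₁C_{A0}(e^(−k₁t) − e^(−k₂t))/(k₂−k₁).
e^(−k₁t) = e^(−0.397×4.50) = e^(−1.787) = 0.1675; e^(−k₂t) = e^(−4.378) = 0.01254.
C_P = 0.397×5.80/(0.973−0.397) × (0.1675−0.01254) = 3.998×0.1550 = 0.6196 mol/dm³.
C_A = C_{A0}e^(−k₁t) = 0.9718 mol/dm³, so C_Q = C_{A0}−C_A−C_P = 4.209 mol/dm³; C_P/C_Q = 0.147.

0.147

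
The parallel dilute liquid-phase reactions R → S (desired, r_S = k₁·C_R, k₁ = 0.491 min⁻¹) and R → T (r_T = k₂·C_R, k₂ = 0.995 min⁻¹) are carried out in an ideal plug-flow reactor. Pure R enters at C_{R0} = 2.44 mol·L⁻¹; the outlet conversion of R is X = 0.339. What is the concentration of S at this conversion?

C_R = C_{R0}(1−X) = 1.613 mol·L⁻¹.
Both paths are first order in R, so the instantaneous fraction to S is constant: dC_S/d(−C_R) = k₁/(k₁+k₂) = 0.3304.
C_S = 0.3304·(C_{R0}−C_R) = 0.3304×0.8272 = 0.273 mol·L⁻¹.

0.273 mol·L⁻¹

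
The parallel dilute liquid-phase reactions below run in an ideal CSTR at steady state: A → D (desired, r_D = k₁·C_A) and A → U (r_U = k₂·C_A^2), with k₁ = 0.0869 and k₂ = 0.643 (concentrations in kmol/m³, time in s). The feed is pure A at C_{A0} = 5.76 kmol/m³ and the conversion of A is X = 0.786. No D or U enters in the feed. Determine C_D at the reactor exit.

Exit C_A = C_{A0}(1−X) = 5.76×0.214 = 1.233 kmol/m³.
In a CSTR the entire volume is at exit conditions, so r_D = 0.0869×1.233 = 0.1071 and r_U = 0.643×1.233^2 = 0.9770.
Fraction of consumed A going to D: r_D/(r_D+r_U) = 0.09881.
C_D = 0.09881·C_{A0}·X = 0.09881×5.76×0.786 = 0.447 kmol/m³.

0.447 kmol/m³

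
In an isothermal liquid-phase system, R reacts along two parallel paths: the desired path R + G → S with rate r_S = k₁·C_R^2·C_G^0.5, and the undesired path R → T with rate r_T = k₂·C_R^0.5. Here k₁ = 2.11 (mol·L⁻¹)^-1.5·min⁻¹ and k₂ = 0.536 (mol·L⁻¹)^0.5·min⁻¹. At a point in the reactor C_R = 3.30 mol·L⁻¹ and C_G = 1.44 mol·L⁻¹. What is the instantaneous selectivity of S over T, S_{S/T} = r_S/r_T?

28.3

S_{S/T} = r_S/r_T = (k₁·C_R^2·C_G^0.5)/(k₂·C_R^0.5) = (k₁/k₂)·C_R^1.5·C_G^0.5.
= (2.11×3.300^2×1.440^0.5) / (0.536×3.300^0.5) = 27.57/0.9737 = 28.3.
Since the desired path is higher order in R, keeping C_R high (PFR or concentrated feed) favours S.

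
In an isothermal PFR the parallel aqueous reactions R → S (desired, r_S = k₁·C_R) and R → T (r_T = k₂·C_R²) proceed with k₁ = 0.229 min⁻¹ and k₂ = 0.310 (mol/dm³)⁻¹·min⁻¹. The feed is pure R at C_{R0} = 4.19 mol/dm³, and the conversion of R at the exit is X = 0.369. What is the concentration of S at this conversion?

0.278 mol/dm³

C_R = C_{R0}(1−X) = 2.644 mol/dm³.
Along a PFR/batch, dC_S/dC_R = −r_S/(r_S+r_T) = −k₁/(k₁+k₂·C_R).
Integrating from C_{R0} to C_R: C_S = (0.229/0.310)·ln[(0.229+0.310·4.19)/(0.229+0.310·2.64)] = 0.7387·ln(1.528/1.049) = 0.2781 mol/dm³.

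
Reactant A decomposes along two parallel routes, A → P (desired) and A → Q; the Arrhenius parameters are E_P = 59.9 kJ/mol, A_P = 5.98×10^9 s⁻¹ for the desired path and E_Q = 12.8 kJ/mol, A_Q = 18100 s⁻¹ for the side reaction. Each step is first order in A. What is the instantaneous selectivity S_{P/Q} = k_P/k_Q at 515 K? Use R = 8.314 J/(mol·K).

With equal orders, S_{P/Q} = k_P/k_Q = (A_P/A_Q)·exp[(E_Q−E_P)/(RT)].
(E_Q−E_P)/(RT) = (12.8−59.9)×10³/(8.314×515) = -47100/4282 = -11.00.
k_P/k_Q = (5.98×10^9/18100)·exp(-11.00) = 3.304×10^5 × 1.670×10^-5 = 5.52.
Since E_P > E_Q, raising the temperature improves selectivity toward P.

5.52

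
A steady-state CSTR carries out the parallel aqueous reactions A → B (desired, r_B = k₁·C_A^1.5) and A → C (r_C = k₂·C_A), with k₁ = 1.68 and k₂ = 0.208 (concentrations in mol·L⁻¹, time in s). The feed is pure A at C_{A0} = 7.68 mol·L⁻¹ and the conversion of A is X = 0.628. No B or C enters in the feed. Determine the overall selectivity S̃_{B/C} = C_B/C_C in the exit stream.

13.7

Exit C_A = C_{A0}(1−X) = 7.68×0.372 = 2.857 mol·L⁻¹.
Rates in a CSTR are evaluated at the outlet concentration: r_B = 1.68×2.857^1.5 = 8.113, r_C = 0.208×2.857 = 0.5942.
Overall selectivity = C_B/C_C = r_Bτ/(r_Cτ) = r_B/r_C = 13.7.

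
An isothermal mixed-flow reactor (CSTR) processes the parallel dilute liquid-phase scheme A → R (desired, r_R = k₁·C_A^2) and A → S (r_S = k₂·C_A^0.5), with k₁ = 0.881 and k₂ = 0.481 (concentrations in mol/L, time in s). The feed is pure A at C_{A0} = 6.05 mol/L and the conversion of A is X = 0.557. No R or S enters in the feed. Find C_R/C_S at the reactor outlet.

Exit C_A = C_{A0}(1−X) = 6.05×0.443 = 2.680 mol/L.
Rates in a CSTR are evaluated at the outlet concentration: r_R = 0.881×2.680^2 = 6.328, r_S = 0.481×2.680^0.5 = 0.7875.
Overall selectivity = C_R/C_S = r_Rτ/(r_Sτ) = r_R/r_S = 8.04.

8.04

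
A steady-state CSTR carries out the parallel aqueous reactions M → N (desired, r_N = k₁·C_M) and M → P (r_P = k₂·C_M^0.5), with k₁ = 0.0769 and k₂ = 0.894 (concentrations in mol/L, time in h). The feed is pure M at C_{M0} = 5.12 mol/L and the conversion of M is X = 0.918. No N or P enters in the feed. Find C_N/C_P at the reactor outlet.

0.0557

Exit C_M = C_{M0}(1−X) = 5.12×0.0820 = 0.4198 mol/L.
In a CSTR the entire volume is at exit conditions, so r_N = 0.0769×0.4198 = 0.03229 and r_P = 0.894×0.4198^0.5 = 0.5793.
Overall selectivity = C_N/C_P = r_Nτ/(r_Pτ) = r_N/r_P = 0.0557.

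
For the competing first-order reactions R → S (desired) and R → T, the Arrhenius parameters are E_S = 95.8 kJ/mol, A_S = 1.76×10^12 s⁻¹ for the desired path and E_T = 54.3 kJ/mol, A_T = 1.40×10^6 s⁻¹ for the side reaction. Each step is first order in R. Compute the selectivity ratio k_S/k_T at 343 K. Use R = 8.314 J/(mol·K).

0.601

With equal orders, S_{S/T} = k_S/k_T = (A_S/A_T)·exp[(E_T−E_S)/(RT)].
(E_T−E_S)/(RT) = (54.3−95.8)×10³/(8.314×343) = -41500/2852 = -14.55.
k_S/k_T = (1.76×10^12/1.40×10^6)·exp(-14.55) = 1.257×10^6 × 4.785×10^-7 = 0.601.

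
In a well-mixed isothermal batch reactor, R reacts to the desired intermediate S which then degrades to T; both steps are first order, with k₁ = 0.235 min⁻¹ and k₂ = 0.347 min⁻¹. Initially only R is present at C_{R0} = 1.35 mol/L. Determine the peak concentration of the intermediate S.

Evaluating C_S at t_opt = ln(k₂/k₁)/(k₂−k₁) gives C_{S,max}/C_{R0} = (k₁/k₂)^[k₂/(k₂−k₁)].
= (0.235/0.347)^(0.347/(0.347−0.235)) = (0.6772)^(3.098) = 0.2989.
C_{S,max} = 0.2989×1.35 = 0.404 mol/L.

0.404 mol/L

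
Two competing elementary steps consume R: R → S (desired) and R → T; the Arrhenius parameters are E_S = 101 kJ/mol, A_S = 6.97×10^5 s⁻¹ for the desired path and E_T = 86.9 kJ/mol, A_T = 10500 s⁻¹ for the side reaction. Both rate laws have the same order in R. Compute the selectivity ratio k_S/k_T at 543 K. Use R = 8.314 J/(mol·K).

k_S/k_T = (A_S/A_T)·exp[−(E_S−E_T)/(RT)] = (A_S/A_T)·exp[(E_T−E_S)/(RT)].
(E_T−E_S)/(RT) = (86.9−101)×10³/(8.314×543) = -14100/4515 = -3.123.
k_S/k_T = (6.97×10^5/10500)·exp(-3.123) = 66.38 × 0.04401 = 2.92.

2.92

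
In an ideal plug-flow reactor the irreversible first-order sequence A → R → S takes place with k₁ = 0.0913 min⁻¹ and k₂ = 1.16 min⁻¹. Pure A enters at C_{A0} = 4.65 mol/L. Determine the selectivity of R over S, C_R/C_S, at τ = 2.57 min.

0.433

For first-order series with pure A initially, C_R(τ) = k₁C_{A0}/(k₂−k₁)·(e^(−k₁τ) − e^(−k₂τ)).
e^(−k₁τ) = e^(−0.0913×2.57) = e^(−0.2346) = 0.7909; e^(−k₂τ) = e^(−2.981) = 0.05073.
C_R = 0.0913×4.65/(1.16−0.0913) × (0.7909−0.05073) = 0.3973×0.7401 = 0.2940 mol/L.
C_A = C_{A0}e^(−k₁τ) = 3.677 mol/L, so C_S = C_{A0}−C_A−C_R = 0.6785 mol/L; C_R/C_S = 0.433.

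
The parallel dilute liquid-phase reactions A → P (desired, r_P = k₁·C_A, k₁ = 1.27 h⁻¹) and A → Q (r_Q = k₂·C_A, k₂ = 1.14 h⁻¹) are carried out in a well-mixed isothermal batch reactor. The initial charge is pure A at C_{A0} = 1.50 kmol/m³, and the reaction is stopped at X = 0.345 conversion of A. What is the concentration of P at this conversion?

0.273 kmol/m³

C_A = C_{A0}(1−X) = 0.9825 kmol/m³.
Both paths are first order in A, so the instantaneous fraction to P is constant: dC_P/d(−C_A) = k₁/(k₁+k₂) = 0.5270.
C_P = 0.5270·(C_{A0}−C_A) = 0.5270×0.5175 = 0.273 kmol/m³.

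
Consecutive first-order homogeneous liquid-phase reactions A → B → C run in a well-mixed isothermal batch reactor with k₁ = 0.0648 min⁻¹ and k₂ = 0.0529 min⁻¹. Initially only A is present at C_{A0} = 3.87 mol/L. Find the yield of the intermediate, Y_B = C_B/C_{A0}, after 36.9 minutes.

0.275

Solving the coupled first-order balances gives C_B(t) = [k₁/(k₂−k₁)]·C_{A0}·(e^(−k₁t) − e^(−k₂t)).
e^(−k₁t) = e^(−0.0648×36.9) = e^(−2.391) = 0.09153; e^(−k₂t) = e^(−1.952) = 0.1420.
C_B = 0.0648×3.87/(0.0529−0.0648) × (0.09153−0.1420) = (-21.07)×(-0.05046) = 1.063 mol/L.
Y_B = C_B/C_{A0} = 1.063/3.87 = 0.275.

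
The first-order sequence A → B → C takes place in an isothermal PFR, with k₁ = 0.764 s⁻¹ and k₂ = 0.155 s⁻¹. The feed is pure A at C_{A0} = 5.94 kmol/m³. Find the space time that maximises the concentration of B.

2.62 s

Setting dC_B/dτ = 0 gives τ_opt = ln(k₂/k₁)/(k₂−k₁).
= ln(0.155/0.764)/(0.155−0.764) = ln(0.2029)/-0.6090 = -1.595/-0.6090 = 2.62 s.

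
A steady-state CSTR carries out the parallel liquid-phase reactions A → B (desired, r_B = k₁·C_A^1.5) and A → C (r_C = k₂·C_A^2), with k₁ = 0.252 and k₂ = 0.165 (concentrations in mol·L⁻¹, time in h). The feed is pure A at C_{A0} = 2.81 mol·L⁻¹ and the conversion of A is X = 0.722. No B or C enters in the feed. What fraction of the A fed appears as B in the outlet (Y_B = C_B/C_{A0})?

0.457

Exit C_A = C_{A0}(1−X) = 2.81×0.278 = 0.7812 mol·L⁻¹.
A CSTR operates uniformly at the exit composition, giving r_B = 0.1740 and r_C = 0.1007 (each k·C_A^n at C_A = 0.7812).
Fraction of consumed A going to B: r_B/(r_B+r_C) = 0.6334.
C_B = 0.6334·C_{A0}·X = 0.6334×2.81×0.722 = 1.29 mol·L⁻¹; Y_B = C_B/C_{A0} = 0.457.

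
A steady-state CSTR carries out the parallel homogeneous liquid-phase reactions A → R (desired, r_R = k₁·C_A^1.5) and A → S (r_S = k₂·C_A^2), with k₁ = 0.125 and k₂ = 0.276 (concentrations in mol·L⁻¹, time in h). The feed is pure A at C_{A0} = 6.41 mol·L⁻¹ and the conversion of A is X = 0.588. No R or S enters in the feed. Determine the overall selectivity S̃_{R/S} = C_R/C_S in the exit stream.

Exit C_A = C_{A0}(1−X) = 6.41×0.412 = 2.641 mol·L⁻¹.
A CSTR operates uniformly at the exit composition, giving r_R = 0.5365 and r_S = 1.925 (each k·C_A^n at C_A = 2.641).
Overall selectivity = C_R/C_S = r_Rτ/(r_Sτ) = r_R/r_S = 0.279.

0.279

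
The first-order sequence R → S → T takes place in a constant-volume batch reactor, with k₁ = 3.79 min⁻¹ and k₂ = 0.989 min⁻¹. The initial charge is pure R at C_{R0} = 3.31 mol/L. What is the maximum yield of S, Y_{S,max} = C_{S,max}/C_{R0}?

For a first-order series the maximum intermediate yield is C_{S,max}/C_{R0} = (k₁/k₂)^[k₂/(k₂−k₁)].
= (3.79/0.989)^(0.989/(0.989−3.79)) = (3.832)^(-0.3531) = 0.6223.

0.622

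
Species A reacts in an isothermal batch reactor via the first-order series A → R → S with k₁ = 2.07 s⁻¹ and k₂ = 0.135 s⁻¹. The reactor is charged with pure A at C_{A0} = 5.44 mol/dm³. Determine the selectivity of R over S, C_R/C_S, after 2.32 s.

3.54

The intermediate concentration in a first-order A→B→C sequence is C_R = k₁C_{A0}(e^(−k₁t) − e^(−k₂t))/(k₂−k₁).
e^(−k₁t) = e^(−2.07×2.32) = e^(−4.802) = 0.008210; e^(−k₂t) = e^(−0.3132) = 0.7311.
C_R = 2.07×5.44/(0.135−2.07) × (0.008210−0.7311) = (-5.820)×(-0.7229) = 4.207 mol/dm³.
C_A = C_{A0}e^(−k₁t) = 0.04466 mol/dm³, so C_S = C_{A0}−C_A−C_R = 1.188 mol/dm³; C_R/C_S = 3.54.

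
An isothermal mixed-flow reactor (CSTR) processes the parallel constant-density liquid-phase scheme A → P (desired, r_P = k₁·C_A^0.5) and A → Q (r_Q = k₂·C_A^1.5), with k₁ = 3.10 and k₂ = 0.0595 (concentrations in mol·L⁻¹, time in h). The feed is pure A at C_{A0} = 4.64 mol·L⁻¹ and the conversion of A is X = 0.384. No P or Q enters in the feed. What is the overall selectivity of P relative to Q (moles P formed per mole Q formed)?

Exit C_A = C_{A0}(1−X) = 4.64×0.616 = 2.858 mol·L⁻¹.
Rates in a CSTR are evaluated at the outlet concentration: r_P = 3.10×2.858^0.5 = 5.241, r_Q = 0.0595×2.858^1.5 = 0.2875.
Overall selectivity = C_P/C_Q = r_Pτ/(r_Qτ) = r_P/r_Q = 18.2.

18.2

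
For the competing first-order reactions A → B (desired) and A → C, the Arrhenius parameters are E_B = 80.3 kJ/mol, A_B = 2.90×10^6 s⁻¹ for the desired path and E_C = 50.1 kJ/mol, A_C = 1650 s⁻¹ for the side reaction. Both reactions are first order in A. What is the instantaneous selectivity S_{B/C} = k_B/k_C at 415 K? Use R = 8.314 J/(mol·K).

k_B/k_C = (A_B/A_C)·exp[−(E_B−E_C)/(RT)] = (A_B/A_C)·exp[(E_C−E_B)/(RT)].
(E_C−E_B)/(RT) = (50.1−80.3)×10³/(8.314×415) = -30200/3450 = -8.753.
k_B/k_C = (2.90×10^6/1650)·exp(-8.753) = 1758 × 1.580×10^-4 = 0.278.

0.278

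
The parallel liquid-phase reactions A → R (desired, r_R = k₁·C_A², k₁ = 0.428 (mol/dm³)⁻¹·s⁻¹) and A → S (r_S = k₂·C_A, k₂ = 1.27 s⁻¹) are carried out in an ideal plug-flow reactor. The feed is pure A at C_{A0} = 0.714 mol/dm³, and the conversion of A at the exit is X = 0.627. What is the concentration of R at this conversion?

C_A = C_{A0}(1−X) = 0.2663 mol/dm³.
Along a PFR/batch, dC_S/dC_A = −r_S/(r_R+r_S) = −k₂/(k₂+k₁·C_A).
Integrating from C_{A0} to C_A: C_S = (1.27/0.428)·ln[(1.27+0.428·0.714)/(1.27+0.428·0.266)] = 2.967·ln(1.576/1.384) = 0.3847 mol/dm³.
Then C_R = (C_{A0}−C_A) − C_S = 0.4477 − 0.3847 = 0.06293 mol/dm³.

0.0629 mol/dm³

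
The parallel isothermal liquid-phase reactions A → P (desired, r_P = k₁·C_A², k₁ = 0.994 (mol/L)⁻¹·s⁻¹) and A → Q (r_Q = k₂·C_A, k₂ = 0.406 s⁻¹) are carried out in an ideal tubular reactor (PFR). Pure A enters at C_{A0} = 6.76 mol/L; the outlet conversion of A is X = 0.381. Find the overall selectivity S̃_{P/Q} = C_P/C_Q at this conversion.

13.2

C_A = C_{A0}(1−X) = 4.184 mol/L.
Along a PFR/batch, dC_Q/dC_A = −r_Q/(r_P+r_Q) = −k₂/(k₂+k₁·C_A).
Integrating from C_{A0} to C_A: C_Q = (0.406/0.994)·ln[(0.406+0.994·6.76)/(0.406+0.994·4.18)] = 0.4085·ln(7.125/4.565) = 0.1818 mol/L.
Then C_P = (C_{A0}−C_A) − C_Q = 2.576 − 0.1818 = 2.394 mol/L.
S̃_{P/Q} = C_P/C_Q = 2.394/0.1818 = 13.2.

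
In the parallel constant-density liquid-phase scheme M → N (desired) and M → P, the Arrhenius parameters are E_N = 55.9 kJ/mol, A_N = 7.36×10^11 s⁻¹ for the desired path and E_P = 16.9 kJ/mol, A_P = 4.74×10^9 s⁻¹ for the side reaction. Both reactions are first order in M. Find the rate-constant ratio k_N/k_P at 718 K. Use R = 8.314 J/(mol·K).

0.226

k_N/k_P = (A_N/A_P)·exp[−(E_N−E_P)/(RT)] = (A_N/A_P)·exp[(E_P−E_N)/(RT)].
(E_P−E_N)/(RT) = (16.9−55.9)×10³/(8.314×718) = -39000/5969 = -6.533.
k_N/k_P = (7.36×10^11/4.74×10^9)·exp(-6.533) = 155.3 × 0.001454 = 0.226.
Since E_N > E_P, raising the temperature improves selectivity toward N.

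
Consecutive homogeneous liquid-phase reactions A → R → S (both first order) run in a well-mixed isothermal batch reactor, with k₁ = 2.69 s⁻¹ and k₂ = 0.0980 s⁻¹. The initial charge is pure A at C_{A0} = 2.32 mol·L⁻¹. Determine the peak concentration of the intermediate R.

For a first-order series the maximum intermediate yield is C_{R,max}/C_{A0} = (k₁/k₂)^[k₂/(k₂−k₁)].
= (2.69/0.0980)^(0.0980/(0.0980−2.69)) = (27.45)^(-0.03781) = 0.8823.
C_{R,max} = 0.8823×2.32 = 2.05 mol·L⁻¹.

2.05 mol·L⁻¹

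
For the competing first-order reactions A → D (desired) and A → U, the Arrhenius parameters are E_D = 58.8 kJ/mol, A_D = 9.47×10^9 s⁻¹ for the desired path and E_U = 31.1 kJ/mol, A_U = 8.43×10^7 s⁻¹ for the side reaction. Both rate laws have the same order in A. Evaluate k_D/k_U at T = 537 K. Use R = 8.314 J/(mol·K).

Since both paths have the same order in A, the concentration cancels and S_{D/U} = k_D/k_U = (A_D/A_U)·exp[(E_U−E_D)/(RT)].
(E_U−E_D)/(RT) = (31.1−58.8)×10³/(8.314×537) = -27700/4465 = -6.204.
k_D/k_U = (9.47×10^9/8.43×10^7)·exp(-6.204) = 112.3 × 0.002021 = 0.227.

0.227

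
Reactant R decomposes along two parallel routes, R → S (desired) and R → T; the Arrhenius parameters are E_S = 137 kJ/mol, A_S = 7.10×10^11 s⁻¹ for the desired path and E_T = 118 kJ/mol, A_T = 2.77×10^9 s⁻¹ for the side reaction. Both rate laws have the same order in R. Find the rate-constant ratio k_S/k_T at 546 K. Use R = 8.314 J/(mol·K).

With equal orders, S_{S/T} = k_S/k_T = (A_S/A_T)·exp[(E_T−E_S)/(RT)].
(E_T−E_S)/(RT) = (118−137)×10³/(8.314×546) = -19000/4539 = -4.186.
k_S/k_T = (7.10×10^11/2.77×10^9)·exp(-4.186) = 256.3 × 0.01521 = 3.90.

3.90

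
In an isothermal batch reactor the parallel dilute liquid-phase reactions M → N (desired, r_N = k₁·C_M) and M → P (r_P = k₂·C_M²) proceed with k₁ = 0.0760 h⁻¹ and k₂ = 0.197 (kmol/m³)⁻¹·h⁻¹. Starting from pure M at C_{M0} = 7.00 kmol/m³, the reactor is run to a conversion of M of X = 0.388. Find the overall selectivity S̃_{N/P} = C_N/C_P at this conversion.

0.0697

C_M = C_{M0}(1−X) = 4.284 kmol/m³.
Along a PFR/batch, dC_N/dC_M = −r_N/(r_N+r_P) = −k₁/(k₁+k₂·C_M).
Integrating from C_{M0} to C_M: C_N = (0.0760/0.197)·ln[(0.0760+0.197·7.00)/(0.0760+0.197·4.28)] = 0.3858·ln(1.455/0.9199) = 0.1769 kmol/m³.
C_P = (C_{M0}−C_M)−C_N = 2.539 kmol/m³; S̃_{N/P} = 0.1769/2.539 = 0.0697.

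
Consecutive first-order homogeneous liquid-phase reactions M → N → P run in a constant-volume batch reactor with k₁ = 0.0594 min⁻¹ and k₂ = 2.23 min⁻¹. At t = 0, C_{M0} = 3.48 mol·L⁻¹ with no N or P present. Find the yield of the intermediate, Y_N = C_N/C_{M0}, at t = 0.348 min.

0.0142

The intermediate concentration in a first-order A→B→C sequence is C_N = k₁C_{M0}(e^(−k₁t) − e^(−k₂t))/(k₂−k₁).
e^(−k₁t) = e^(−0.0594×0.348) = e^(−0.02067) = 0.9795; e^(−k₂t) = e^(−0.7760) = 0.4602.
C_N = 0.0594×3.48/(2.23−0.0594) × (0.9795−0.4602) = 0.09523×0.5193 = 0.04946 mol·L⁻¹.
Y_N = C_N/C_{M0} = 0.04946/3.48 = 0.0142.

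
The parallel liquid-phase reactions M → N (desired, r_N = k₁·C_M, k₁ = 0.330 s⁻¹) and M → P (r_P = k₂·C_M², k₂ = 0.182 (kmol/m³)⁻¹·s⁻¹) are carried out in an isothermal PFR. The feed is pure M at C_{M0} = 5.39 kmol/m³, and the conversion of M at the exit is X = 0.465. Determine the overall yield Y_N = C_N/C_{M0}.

C_M = C_{M0}(1−X) = 2.884 kmol/m³.
Along a PFR/batch, dC_N/dC_M = −r_N/(r_N+r_P) = −k₁/(k₁+k₂·C_M).
Integrating from C_{M0} to C_M: C_N = (0.330/0.182)·ln[(0.330+0.182·5.39)/(0.330+0.182·2.88)] = 1.813·ln(1.311/0.8548) = 0.7754 kmol/m³.
Y_N = C_N/C_{M0} = 0.7754/5.39 = 0.144.

0.144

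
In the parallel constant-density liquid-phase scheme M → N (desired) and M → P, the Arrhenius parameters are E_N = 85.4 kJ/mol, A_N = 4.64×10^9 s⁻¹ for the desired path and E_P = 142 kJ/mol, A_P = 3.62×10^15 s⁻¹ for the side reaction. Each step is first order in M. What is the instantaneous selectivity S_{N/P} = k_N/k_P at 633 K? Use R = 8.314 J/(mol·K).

0.0601

k_N/k_P = (A_N/A_P)·exp[−(E_N−E_P)/(RT)] = (A_N/A_P)·exp[(E_P−E_N)/(RT)].
(E_P−E_N)/(RT) = (142−85.4)×10³/(8.314×633) = 56600/5263 = 10.75.
k_N/k_P = (4.64×10^9/3.62×10^15)·exp(10.75) = 1.282×10^-6 × 46855 = 0.0601.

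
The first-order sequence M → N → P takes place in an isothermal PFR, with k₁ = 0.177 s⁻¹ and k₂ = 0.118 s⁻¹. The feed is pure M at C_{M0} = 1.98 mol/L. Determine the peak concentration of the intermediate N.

0.880 mol/L

At the optimum, C_{N,max}/C_{M0} = (k₁/k₂)^[k₂/(k₂−k₁)].
= (0.177/0.118)^(0.118/(0.118−0.177)) = (1.500)^(-2.000) = 0.4444.
C_{N,max} = 0.4444×1.98 = 0.880 mol/L.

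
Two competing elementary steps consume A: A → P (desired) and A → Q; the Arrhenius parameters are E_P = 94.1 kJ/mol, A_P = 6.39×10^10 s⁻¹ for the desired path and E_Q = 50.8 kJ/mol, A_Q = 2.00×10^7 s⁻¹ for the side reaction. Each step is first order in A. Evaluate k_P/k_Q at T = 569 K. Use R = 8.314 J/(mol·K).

Since both paths have the same order in A, the concentration cancels and S_{P/Q} = k_P/k_Q = (A_P/A_Q)·exp[(E_Q−E_P)/(RT)].
(E_Q−E_P)/(RT) = (50.8−94.1)×10³/(8.314×569) = -43300/4731 = -9.153.
k_P/k_Q = (6.39×10^10/2.00×10^7)·exp(-9.153) = 3195 × 1.059×10^-4 = 0.338.
Since E_P > E_Q, raising the temperature improves selectivity toward P.

0.338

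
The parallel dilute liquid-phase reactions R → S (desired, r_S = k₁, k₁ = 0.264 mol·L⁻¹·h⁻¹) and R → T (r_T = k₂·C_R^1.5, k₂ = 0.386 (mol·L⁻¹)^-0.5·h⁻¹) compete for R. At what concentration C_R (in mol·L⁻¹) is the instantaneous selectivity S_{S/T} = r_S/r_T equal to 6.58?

0.221 mol·L⁻¹

S_{S/T} = (k₁/k₂)·C_R^-1.5 ⇒ C_R = (S·k₂/k₁)^(1/(-1.5)).
= (6.58×0.386/0.264)^(-0.6667) = (9.621)^(-0.6667) = 0.221 mol·L⁻¹.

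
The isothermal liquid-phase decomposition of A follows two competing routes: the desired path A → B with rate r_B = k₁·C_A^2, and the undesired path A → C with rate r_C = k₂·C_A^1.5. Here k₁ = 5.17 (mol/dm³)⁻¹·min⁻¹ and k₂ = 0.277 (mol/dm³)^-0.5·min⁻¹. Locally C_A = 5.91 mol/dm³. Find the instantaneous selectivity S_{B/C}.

S_{B/C} = r_B/r_C = (k₁·C_A^2)/(k₂·C_A^1.5) = (k₁/k₂)·C_A^0.5.
= (5.17×5.910^2) / (0.277×5.910^1.5) = 180.6/3.980 = 45.4.

45.4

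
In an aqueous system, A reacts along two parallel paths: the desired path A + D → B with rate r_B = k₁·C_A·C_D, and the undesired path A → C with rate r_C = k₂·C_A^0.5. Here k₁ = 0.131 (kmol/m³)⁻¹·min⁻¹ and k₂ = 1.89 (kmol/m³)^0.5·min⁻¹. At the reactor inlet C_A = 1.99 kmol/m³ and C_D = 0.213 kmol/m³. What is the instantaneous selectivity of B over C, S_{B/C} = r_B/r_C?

0.0208

S_{B/C} = r_B/r_C = (k₁·C_A·C_D)/(k₂·C_A^0.5) = (k₁/k₂)·C_A^0.5·C_D.
= (0.131×1.990×0.2130) / (1.89×1.990^0.5) = 0.05553/2.666 = 0.0208.
Since the desired path is higher order in A, keeping C_A high (PFR or concentrated feed) favours B.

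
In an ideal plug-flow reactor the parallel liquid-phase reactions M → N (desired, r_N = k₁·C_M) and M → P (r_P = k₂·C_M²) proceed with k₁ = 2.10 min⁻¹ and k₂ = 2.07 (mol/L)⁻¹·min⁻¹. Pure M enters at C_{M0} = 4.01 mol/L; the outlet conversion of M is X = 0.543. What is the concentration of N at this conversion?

C_M = C_{M0}(1−X) = 1.833 mol/L.
Along a PFR/batch, dC_N/dC_M = −r_N/(r_N+r_P) = −k₁/(k₁+k₂·C_M).
Integrating from C_{M0} to C_M: C_N = (2.10/2.07)·ln[(2.10+2.07·4.01)/(2.10+2.07·1.83)] = 1.014·ln(10.40/5.893) = 0.5763 mol/L.

0.576 mol/L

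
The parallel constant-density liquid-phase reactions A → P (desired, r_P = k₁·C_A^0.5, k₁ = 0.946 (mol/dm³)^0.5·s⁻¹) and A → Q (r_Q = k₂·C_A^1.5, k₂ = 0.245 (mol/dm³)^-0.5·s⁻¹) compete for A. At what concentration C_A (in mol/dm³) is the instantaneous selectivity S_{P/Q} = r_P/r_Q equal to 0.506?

S_{P/Q} = (k₁/k₂)·C_A⁻¹ ⇒ C_A = (S·k₂/k₁)^(-1).
= (0.506×0.245/0.946)^(-1) = (0.1310)^(-1) = 7.63 mol/dm³.

7.63 mol/dm³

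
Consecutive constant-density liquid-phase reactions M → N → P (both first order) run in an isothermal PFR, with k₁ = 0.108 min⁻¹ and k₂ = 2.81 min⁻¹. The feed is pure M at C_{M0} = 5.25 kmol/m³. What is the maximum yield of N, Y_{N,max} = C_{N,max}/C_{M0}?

0.0337

At the optimum, C_{N,max}/C_{M0} = (k₁/k₂)^[k₂/(k₂−k₁)].
= (0.108/2.81)^(2.81/(2.81−0.108)) = (0.03843)^(1.040) = 0.03374.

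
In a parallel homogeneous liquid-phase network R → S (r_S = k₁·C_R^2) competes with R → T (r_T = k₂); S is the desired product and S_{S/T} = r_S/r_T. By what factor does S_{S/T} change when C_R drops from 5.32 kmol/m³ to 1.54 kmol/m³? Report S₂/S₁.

0.0838

S_{S/T} = (k₁/k₂)·C_R^2, so S₂/S₁ = (C_{R,2}/C_{R,1})^2.
= (1.54/5.32)^2 = (0.2895)^2 = 0.0838.
Selectivity toward S falls as C_R falls — high-concentration operation is favoured.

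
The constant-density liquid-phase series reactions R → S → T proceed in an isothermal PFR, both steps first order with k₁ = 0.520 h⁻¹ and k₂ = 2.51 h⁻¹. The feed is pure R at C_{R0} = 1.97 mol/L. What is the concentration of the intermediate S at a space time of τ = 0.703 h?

0.269 mol/L

Solving the coupled first-order balances gives C_S(τ) = [k₁/(k₂−k₁)]·C_{R0}·(e^(−k₁τ) − e^(−k₂τ)).
e^(−k₁τ) = e^(−0.520×0.703) = e^(−0.3656) = 0.6938; e^(−k₂τ) = e^(−1.765) = 0.1713.
C_S = 0.520×1.97/(2.51−0.520) × (0.6938−0.1713) = 0.5148×0.5225 = 0.2690 mol/L.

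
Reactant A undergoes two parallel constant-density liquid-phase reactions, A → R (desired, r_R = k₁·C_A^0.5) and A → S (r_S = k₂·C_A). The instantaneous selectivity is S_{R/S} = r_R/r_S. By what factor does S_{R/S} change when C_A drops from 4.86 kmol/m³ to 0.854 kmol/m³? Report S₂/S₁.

2.39

S_{R/S} = (k₁/k₂)·C_A^-0.5, so S₂/S₁ = (C_{A,2}/C_{A,1})^-0.5.
= (0.854/4.86)^(-0.5) = (0.1757)^(-0.5) = 2.39.
Selectivity toward R rises as C_A falls — low-concentration operation is favoured.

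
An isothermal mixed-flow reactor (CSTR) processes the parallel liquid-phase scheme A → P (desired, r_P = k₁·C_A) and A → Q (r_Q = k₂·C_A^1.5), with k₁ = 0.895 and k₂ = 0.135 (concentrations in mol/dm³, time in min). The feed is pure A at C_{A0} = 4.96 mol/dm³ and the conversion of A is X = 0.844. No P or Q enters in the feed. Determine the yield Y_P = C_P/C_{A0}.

0.745

Exit C_A = C_{A0}(1−X) = 4.96×0.156 = 0.7738 mol/dm³.
A CSTR operates uniformly at the exit composition, giving r_P = 0.6925 and r_Q = 0.09188 (each k·C_A^n at C_A = 0.7738).
Fraction of consumed A going to P: r_P/(r_P+r_Q) = 0.8829.
C_P = 0.8829·C_{A0}·X = 0.8829×4.96×0.844 = 3.70 mol/dm³; Y_P = C_P/C_{A0} = 0.745.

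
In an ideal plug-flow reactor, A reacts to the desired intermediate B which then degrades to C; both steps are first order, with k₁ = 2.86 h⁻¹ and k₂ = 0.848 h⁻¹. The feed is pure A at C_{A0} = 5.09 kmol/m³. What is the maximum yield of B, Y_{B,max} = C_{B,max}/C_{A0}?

0.599

Evaluating C_B at τ_opt = ln(k₂/k₁)/(k₂−k₁) gives C_{B,max}/C_{A0} = (k₁/k₂)^[k₂/(k₂−k₁)].
= (2.86/0.848)^(0.848/(0.848−2.86)) = (3.373)^(-0.4215) = 0.5991.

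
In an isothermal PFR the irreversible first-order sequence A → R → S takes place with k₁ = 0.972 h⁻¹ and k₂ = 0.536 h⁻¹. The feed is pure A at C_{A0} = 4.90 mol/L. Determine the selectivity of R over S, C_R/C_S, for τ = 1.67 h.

1.42

For first-order series with pure A initially, C_R(τ) = k₁C_{A0}/(k₂−k₁)·(e^(−k₁τ) − e^(−k₂τ)).
e^(−k₁τ) = e^(−0.972×1.67) = e^(−1.623) = 0.1973; e^(−k₂τ) = e^(−0.8951) = 0.4086.
C_R = 0.972×4.90/(0.536−0.972) × (0.1973−0.4086) = (-10.92)×(-0.2113) = 2.308 mol/L.
C_A = C_{A0}e^(−k₁τ) = 0.9666 mol/L, so C_S = C_{A0}−C_A−C_R = 1.625 mol/L; C_R/C_S = 1.42.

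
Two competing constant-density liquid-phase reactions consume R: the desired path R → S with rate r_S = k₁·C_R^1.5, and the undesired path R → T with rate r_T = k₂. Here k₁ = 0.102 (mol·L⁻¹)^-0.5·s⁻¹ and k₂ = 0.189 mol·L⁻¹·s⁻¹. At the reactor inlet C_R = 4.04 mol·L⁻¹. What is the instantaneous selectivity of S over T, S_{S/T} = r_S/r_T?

4.38

S_{S/T} = r_S/r_T = (k₁·C_R^1.5)/(k₂) = (k₁/k₂)·C_R^1.5.
= (0.102×4.040^1.5) / (0.189) = 0.8283/0.1890 = 4.38.
Since the desired path is higher order in R, keeping C_R high (PFR or concentrated feed) favours S.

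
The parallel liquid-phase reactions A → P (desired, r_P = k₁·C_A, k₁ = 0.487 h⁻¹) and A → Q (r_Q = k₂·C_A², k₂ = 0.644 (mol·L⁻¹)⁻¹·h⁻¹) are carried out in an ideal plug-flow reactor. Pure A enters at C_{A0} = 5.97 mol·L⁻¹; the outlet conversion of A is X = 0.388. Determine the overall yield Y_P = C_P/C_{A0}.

C_A = C_{A0}(1−X) = 3.654 mol·L⁻¹.
Along a PFR/batch, dC_P/dC_A = −r_P/(r_P+r_Q) = −k₁/(k₁+k₂·C_A).
Integrating from C_{A0} to C_A: C_P = (0.487/0.644)·ln[(0.487+0.644·5.97)/(0.487+0.644·3.65)] = 0.7562·ln(4.332/2.840) = 0.3193 mol·L⁻¹.
Y_P = C_P/C_{A0} = 0.3193/5.97 = 0.0535.

0.0535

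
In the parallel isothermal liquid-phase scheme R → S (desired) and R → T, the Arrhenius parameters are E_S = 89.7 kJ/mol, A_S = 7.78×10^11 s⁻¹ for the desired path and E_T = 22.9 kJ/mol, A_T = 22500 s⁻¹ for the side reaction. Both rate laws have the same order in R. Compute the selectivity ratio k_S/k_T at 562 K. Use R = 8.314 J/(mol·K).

k_S/k_T = (A_S/A_T)·exp[−(E_S−E_T)/(RT)] = (A_S/A_T)·exp[(E_T−E_S)/(RT)].
(E_T−E_S)/(RT) = (22.9−89.7)×10³/(8.314×562) = -66800/4672 = -14.30.
k_S/k_T = (7.78×10^11/22500)·exp(-14.30) = 3.458×10^7 × 6.182×10^-7 = 21.4.
Since E_S > E_T, raising the temperature improves selectivity toward S.

21.4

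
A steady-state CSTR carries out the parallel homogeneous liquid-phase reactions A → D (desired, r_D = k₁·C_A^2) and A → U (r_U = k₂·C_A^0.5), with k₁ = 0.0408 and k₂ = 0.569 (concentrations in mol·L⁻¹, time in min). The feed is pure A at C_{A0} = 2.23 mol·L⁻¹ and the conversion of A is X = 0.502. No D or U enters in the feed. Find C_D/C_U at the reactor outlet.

Exit C_A = C_{A0}(1−X) = 2.23×0.498 = 1.111 mol·L⁻¹.
Rates in a CSTR are evaluated at the outlet concentration: r_D = 0.0408×1.111^2 = 0.05032, r_U = 0.569×1.111^0.5 = 0.5996.
Overall selectivity = C_D/C_U = r_Dτ/(r_Uτ) = r_D/r_U = 0.0839.

0.0839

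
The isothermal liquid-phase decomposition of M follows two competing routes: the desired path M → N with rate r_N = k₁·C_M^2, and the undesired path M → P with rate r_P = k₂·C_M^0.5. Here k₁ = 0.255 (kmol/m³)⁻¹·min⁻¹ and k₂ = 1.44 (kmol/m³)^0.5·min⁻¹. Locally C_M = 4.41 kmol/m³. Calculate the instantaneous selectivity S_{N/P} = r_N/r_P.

S_{N/P} = r_N/r_P = (k₁·C_M^2)/(k₂·C_M^0.5) = (k₁/k₂)·C_M^1.5.
= (0.255×4.410^2) / (1.44×4.410^0.5) = 4.959/3.024 = 1.64.

1.64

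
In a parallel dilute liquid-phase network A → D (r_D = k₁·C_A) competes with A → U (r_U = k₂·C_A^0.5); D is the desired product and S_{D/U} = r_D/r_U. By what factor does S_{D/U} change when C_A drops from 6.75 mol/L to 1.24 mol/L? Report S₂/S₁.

0.429

S_{D/U} = (k₁/k₂)·C_A^0.5, so S₂/S₁ = (C_{A,2}/C_{A,1})^0.5.
= (1.24/6.75)^0.5 = (0.1837)^0.5 = 0.429.
Selectivity toward D falls as C_A falls — high-concentration operation is favoured.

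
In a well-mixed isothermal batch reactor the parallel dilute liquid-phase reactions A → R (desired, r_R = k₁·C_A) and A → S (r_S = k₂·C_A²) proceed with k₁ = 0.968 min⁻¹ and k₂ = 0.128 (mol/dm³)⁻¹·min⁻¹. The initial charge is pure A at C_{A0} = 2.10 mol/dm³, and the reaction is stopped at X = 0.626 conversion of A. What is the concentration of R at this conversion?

C_A = C_{A0}(1−X) = 0.7854 mol/dm³.
Along a PFR/batch, dC_R/dC_A = −r_R/(r_R+r_S) = −k₁/(k₁+k₂·C_A).
Integrating from C_{A0} to C_A: C_R = (0.968/0.128)·ln[(0.968+0.128·2.10)/(0.968+0.128·0.785)] = 7.562·ln(1.237/1.069) = 1.106 mol/dm³.

1.11 mol/dm³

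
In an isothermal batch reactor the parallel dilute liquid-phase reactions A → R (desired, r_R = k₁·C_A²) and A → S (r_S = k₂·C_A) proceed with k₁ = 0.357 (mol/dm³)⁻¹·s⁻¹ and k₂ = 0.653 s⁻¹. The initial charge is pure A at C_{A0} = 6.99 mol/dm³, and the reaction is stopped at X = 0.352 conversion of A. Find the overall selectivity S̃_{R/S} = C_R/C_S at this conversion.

3.11

C_A = C_{A0}(1−X) = 4.530 mol/dm³.
Along a PFR/batch, dC_S/dC_A = −r_S/(r_R+r_S) = −k₂/(k₂+k₁·C_A).
Integrating from C_{A0} to C_A: C_S = (0.653/0.357)·ln[(0.653+0.357·6.99)/(0.653+0.357·4.53)] = 1.829·ln(3.148/2.270) = 0.5983 mol/dm³.
Then C_R = (C_{A0}−C_A) − C_S = 2.460 − 0.5983 = 1.862 mol/dm³.
S̃_{R/S} = C_R/C_S = 1.862/0.5983 = 3.11.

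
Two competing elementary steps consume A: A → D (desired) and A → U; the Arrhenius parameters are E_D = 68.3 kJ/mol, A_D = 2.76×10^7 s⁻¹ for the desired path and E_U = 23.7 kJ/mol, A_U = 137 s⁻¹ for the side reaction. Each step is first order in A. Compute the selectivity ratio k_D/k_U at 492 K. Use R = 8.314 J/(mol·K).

3.71

Since both paths have the same order in A, the concentration cancels and S_{D/U} = k_D/k_U = (A_D/A_U)·exp[(E_U−E_D)/(RT)].
(E_U−E_D)/(RT) = (23.7−68.3)×10³/(8.314×492) = -44600/4090 = -10.90.
k_D/k_U = (2.76×10^7/137)·exp(-10.90) = 2.015×10^5 × 1.840×10^-5 = 3.71.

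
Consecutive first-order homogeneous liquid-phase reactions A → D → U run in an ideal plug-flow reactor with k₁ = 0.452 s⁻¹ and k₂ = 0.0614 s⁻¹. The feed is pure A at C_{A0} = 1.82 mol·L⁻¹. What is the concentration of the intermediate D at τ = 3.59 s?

Solving the coupled first-order balances gives C_D(τ) = [k₁/(k₂−k₁)]·C_{A0}·(e^(−k₁τ) − e^(−k₂τ)).
e^(−k₁τ) = e^(−0.452×3.59) = e^(−1.623) = 0.1974; e^(−k₂τ) = e^(−0.2204) = 0.8022.
C_D = 0.452×1.82/(0.0614−0.452) × (0.1974−0.8022) = (-2.106)×(-0.6048) = 1.274 mol·L⁻¹.

1.27 mol·L⁻¹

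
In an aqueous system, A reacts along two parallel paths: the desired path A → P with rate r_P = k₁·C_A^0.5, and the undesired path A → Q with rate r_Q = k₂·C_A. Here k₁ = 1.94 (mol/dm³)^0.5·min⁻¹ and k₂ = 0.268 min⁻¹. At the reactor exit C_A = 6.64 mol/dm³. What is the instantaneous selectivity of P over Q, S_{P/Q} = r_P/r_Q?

2.81

S_{P/Q} = r_P/r_Q = (k₁·C_A^0.5)/(k₂·C_A) = (k₁/k₂)·C_A^-0.5.
= (1.94×6.640^0.5) / (0.268×6.640) = 4.999/1.780 = 2.81.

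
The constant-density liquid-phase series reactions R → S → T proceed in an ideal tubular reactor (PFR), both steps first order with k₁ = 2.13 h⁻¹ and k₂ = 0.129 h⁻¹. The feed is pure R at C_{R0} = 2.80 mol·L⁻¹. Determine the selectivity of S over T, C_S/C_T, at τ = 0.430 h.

The intermediate concentration in a first-order A→B→C sequence is C_S = k₁C_{R0}(e^(−k₁τ) − e^(−k₂τ))/(k₂−k₁).
e^(−k₁τ) = e^(−2.13×0.430) = e^(−0.9159) = 0.4002; e^(−k₂τ) = e^(−0.05547) = 0.9460.
C_S = 2.13×2.80/(0.129−2.13) × (0.4002−0.9460) = (-2.981)×(-0.5459) = 1.627 mol·L⁻¹.
C_R = C_{R0}e^(−k₁τ) = 1.120 mol·L⁻¹, so C_T = C_{R0}−C_R−C_S = 0.05255 mol·L⁻¹; C_S/C_T = 31.0.

31.0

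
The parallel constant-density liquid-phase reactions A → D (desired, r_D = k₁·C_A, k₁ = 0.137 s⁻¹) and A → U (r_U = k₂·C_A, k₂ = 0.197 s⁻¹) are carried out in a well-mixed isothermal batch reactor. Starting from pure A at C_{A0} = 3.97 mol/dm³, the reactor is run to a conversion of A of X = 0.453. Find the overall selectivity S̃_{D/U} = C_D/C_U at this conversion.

0.695

C_A = C_{A0}(1−X) = 2.172 mol/dm³.
Both paths are first order in A, so the instantaneous fraction to D is constant: dC_D/d(−C_A) = k₁/(k₁+k₂) = 0.4102.
C_D = 0.4102·(C_{A0}−C_A) = 0.4102×1.798 = 0.738 mol/dm³.
C_U = (C_{A0}−C_A)−C_D = 1.061 mol/dm³; S̃_{D/U} = 0.7377/1.061 = 0.695.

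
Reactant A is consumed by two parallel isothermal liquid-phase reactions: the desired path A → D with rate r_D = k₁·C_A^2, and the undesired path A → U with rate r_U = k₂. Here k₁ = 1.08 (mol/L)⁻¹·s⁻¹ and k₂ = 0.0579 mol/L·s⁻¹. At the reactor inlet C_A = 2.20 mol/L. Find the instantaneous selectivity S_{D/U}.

90.3

S_{D/U} = r_D/r_U = (k₁·C_A^2)/(k₂) = (k₁/k₂)·C_A^2.
= (1.08×2.200^2) / (0.0579) = 5.227/0.05790 = 90.3.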